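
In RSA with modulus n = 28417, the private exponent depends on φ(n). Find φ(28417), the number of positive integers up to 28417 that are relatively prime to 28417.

28080

Factor: 28417 = 157 · 181.
φ(28417) = (157−1) · (181−1) = 156 · 180 = 28080.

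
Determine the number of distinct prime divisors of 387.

2

387 = 3^2 · 43
387 = 3^2 · 43, which has 2 distinct prime factors.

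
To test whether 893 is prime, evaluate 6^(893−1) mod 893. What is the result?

291

6^1 ≡ 6 (mod 893)
6^2 ≡ 6^2 = 36 ≡ 36 (mod 893)
6^4 ≡ 36^2 = 1296 ≡ 403 (mod 893)
6^8 ≡ 403^2 = 162409 ≡ 776 (mod 893)
6^16 ≡ 776^2 = 602176 ≡ 294 (mod 893)
6^32 ≡ 294^2 = 86436 ≡ 708 (mod 893)
6^64 ≡ 708^2 = 501264 ≡ 291 (mod 893)
6^128 ≡ 291^2 = 84681 ≡ 739 (mod 893)
6^256 ≡ 739^2 = 546121 ≡ 498 (mod 893)
6^512 ≡ 498^2 = 248004 ≡ 643 (mod 893)
892 = 512 + 256 + 64 + 32 + 16 + 8 + 4 in binary powers of 2.
So 6^892 ≡ 643 · 498 · 291 · 708 · 294 · 776 · 403 ≡ 291 (mod 893).
Since 291 ≠ 1, base 6 is a Fermat witness: 893 is composite.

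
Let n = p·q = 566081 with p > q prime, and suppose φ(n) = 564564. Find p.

859

φ(n) = (p−1)(q−1) = n − (p+q) + 1, so p + q = 566081 − 564564 + 1 = 1518.
p and q are the roots of t² − 1518t + 566081 = 0.
Discriminant: 1518² − 4·566081 = 2304324 − 2264324 = 40000; √40000 = 200.
q = (1518 − 200)/2 = 659, p = (1518 + 200)/2 = 859.
Check: 659 · 859 = 566081.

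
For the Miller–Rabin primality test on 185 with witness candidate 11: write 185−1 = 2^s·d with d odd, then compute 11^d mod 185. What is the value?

101

185 − 1 = 184 = 2^3 · 23, so d = 23.
11^1 ≡ 11 (mod 185)
11^2 ≡ 11^2 = 121 ≡ 121 (mod 185)
11^4 ≡ 121^2 = 14641 ≡ 26 (mod 185)
11^8 ≡ 26^2 = 676 ≡ 121 (mod 185)
11^16 ≡ 121^2 = 14641 ≡ 26 (mod 185)
23 = 16 + 4 + 2 + 1 in binary powers of 2.
So 11^23 ≡ 26 · 26 · 121 · 11 ≡ 101 (mod 185).
Squaring chain: 101 → 26 → 121; never reaches −1, so base 11 is a Miller–Rabin witness that 185 is composite.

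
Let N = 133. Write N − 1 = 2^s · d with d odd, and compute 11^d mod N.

133 − 1 = 132 = 2^2 · 33, so d = 33.
11^1 ≡ 11 (mod 133)
11^2 ≡ 11^2 = 121 ≡ 121 (mod 133)
11^4 ≡ 121^2 = 14641 ≡ 11 (mod 133)
11^8 ≡ 11^2 = 121 ≡ 121 (mod 133)
11^16 ≡ 121^2 = 14641 ≡ 11 (mod 133)
11^32 ≡ 11^2 = 121 ≡ 121 (mod 133)
33 = 32 + 1 in binary powers of 2.
So 11^33 ≡ 121 · 11 ≡ 1 (mod 133).
Since 11^d ≡ 1 (mod 133), base 11 does not prove 133 composite.

1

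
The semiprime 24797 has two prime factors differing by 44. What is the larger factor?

181

Since p = q + 44, we have 24797 = q(q + 44), so q² + 44q − 24797 = 0.
Discriminant: 44² + 4·24797 = 1936 + 99188 = 101124; √101124 = 318.
q = (−44 + 318)/2 = 137, and p = q + 44 = 181.
Check: 137 · 181 = 24797.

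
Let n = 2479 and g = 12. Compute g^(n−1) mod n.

2024

12^1 ≡ 12 (mod 2479)
12^2 ≡ 12^2 = 144 ≡ 144 (mod 2479)
12^4 ≡ 144^2 = 20736 ≡ 904 (mod 2479)
12^8 ≡ 904^2 = 817216 ≡ 1625 (mod 2479)
12^16 ≡ 1625^2 = 2640625 ≡ 490 (mod 2479)
12^32 ≡ 490^2 = 240100 ≡ 2116 (mod 2479)
12^64 ≡ 2116^2 = 4477456 ≡ 382 (mod 2479)
12^128 ≡ 382^2 = 145924 ≡ 2142 (mod 2479)
12^256 ≡ 2142^2 = 4588164 ≡ 2014 (mod 2479)
12^512 ≡ 2014^2 = 4056196 ≡ 552 (mod 2479)
12^1024 ≡ 552^2 = 304704 ≡ 2266 (mod 2479)
12^2048 ≡ 2266^2 = 5134756 ≡ 747 (mod 2479)
2478 = 2048 + 256 + 128 + 32 + 8 + 4 + 2 in binary powers of 2.
So 12^2478 ≡ 747 · 2014 · 2142 · 2116 · 1625 · 904 · 144 ≡ 2024 (mod 2479).
Since 2024 ≠ 1, base 12 is a Fermat witness: 2479 is composite.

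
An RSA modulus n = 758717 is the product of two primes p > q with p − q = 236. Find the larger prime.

Since p = q + 236, we have 758717 = q(q + 236), so q² + 236q − 758717 = 0.
Discriminant: 236² + 4·758717 = 55696 + 3034868 = 3090564; √3090564 = 1758.
q = (−236 + 1758)/2 = 761, and p = q + 236 = 997.
Check: 761 · 997 = 758717.

997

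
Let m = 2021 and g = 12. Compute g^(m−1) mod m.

397

12^1 ≡ 12 (mod 2021)
12^2 ≡ 12^2 = 144 ≡ 144 (mod 2021)
12^4 ≡ 144^2 = 20736 ≡ 526 (mod 2021)
12^8 ≡ 526^2 = 276676 ≡ 1820 (mod 2021)
12^16 ≡ 1820^2 = 3312400 ≡ 2002 (mod 2021)
12^32 ≡ 2002^2 = 4008004 ≡ 361 (mod 2021)
12^64 ≡ 361^2 = 130321 ≡ 977 (mod 2021)
12^128 ≡ 977^2 = 954529 ≡ 617 (mod 2021)
12^256 ≡ 617^2 = 380689 ≡ 741 (mod 2021)
12^512 ≡ 741^2 = 549081 ≡ 1390 (mod 2021)
12^1024 ≡ 1390^2 = 1932100 ≡ 24 (mod 2021)
2020 = 1024 + 512 + 256 + 128 + 64 + 32 + 4 in binary powers of 2.
So 12^2020 ≡ 24 · 1390 · 741 · 617 · 977 · 361 · 526 ≡ 397 (mod 2021).
Since 397 ≠ 1, base 12 is a Fermat witness: 2021 is composite.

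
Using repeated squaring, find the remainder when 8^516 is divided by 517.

410

8^1 ≡ 8 (mod 517)
8^2 ≡ 8^2 = 64 ≡ 64 (mod 517)
8^4 ≡ 64^2 = 4096 ≡ 477 (mod 517)
8^8 ≡ 477^2 = 227529 ≡ 49 (mod 517)
8^16 ≡ 49^2 = 2401 ≡ 333 (mod 517)
8^32 ≡ 333^2 = 110889 ≡ 251 (mod 517)
8^64 ≡ 251^2 = 63001 ≡ 444 (mod 517)
8^128 ≡ 444^2 = 197136 ≡ 159 (mod 517)
8^256 ≡ 159^2 = 25281 ≡ 465 (mod 517)
8^512 ≡ 465^2 = 216225 ≡ 119 (mod 517)
516 = 512 + 4 in binary powers of 2.
So 8^516 ≡ 119 · 477 ≡ 410 (mod 517).
Since 410 ≠ 1, base 8 is a Fermat witness: 517 is composite.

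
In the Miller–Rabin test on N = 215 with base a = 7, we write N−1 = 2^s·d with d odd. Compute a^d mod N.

123

215 − 1 = 214 = 2^1 · 107, so d = 107.
7^1 ≡ 7 (mod 215)
7^2 ≡ 7^2 = 49 ≡ 49 (mod 215)
7^4 ≡ 49^2 = 2401 ≡ 36 (mod 215)
7^8 ≡ 36^2 = 1296 ≡ 6 (mod 215)
7^16 ≡ 6^2 = 36 ≡ 36 (mod 215)
7^32 ≡ 36^2 = 1296 ≡ 6 (mod 215)
7^64 ≡ 6^2 = 36 ≡ 36 (mod 215)
107 = 64 + 32 + 8 + 2 + 1 in binary powers of 2.
So 7^107 ≡ 36 · 6 · 6 · 49 · 7 ≡ 123 (mod 215).
Squaring chain: 123; never reaches −1, so base 7 is a Miller–Rabin witness that 215 is composite.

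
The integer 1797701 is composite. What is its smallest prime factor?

43

1797701 is odd.
Digit sum 32, not divisible by 3.
Ends in 1: not divisible by 5.
7: 1797701 = 7·256814 + 3
11: 1797701 = 11·163427 + 4
13: 1797701 = 13·138284 + 9
17: 1797701 = 17·105747 + 2
19: 1797701 = 19·94615 + 16
23: 1797701 = 23·78160 + 21
29: 1797701 = 29·61989 + 20
31: 1797701 = 31·57990 + 11
37: 1797701 = 37·48586 + 19
41: 1797701 = 41·43846 + 15
43: 1797701 = 43·41807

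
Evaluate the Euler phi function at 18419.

Factor: 18419 = 113 · 163.
φ(18419) = (113−1) · (163−1) = 112 · 162 = 18144.

18144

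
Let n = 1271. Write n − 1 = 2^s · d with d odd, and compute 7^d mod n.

191

1271 − 1 = 1270 = 2^1 · 635, so d = 635.
7^1 ≡ 7 (mod 1271)
7^2 ≡ 7^2 = 49 ≡ 49 (mod 1271)
7^4 ≡ 49^2 = 2401 ≡ 1130 (mod 1271)
7^8 ≡ 1130^2 = 1276900 ≡ 816 (mod 1271)
7^16 ≡ 816^2 = 665856 ≡ 1123 (mod 1271)
7^32 ≡ 1123^2 = 1261129 ≡ 297 (mod 1271)
7^64 ≡ 297^2 = 88209 ≡ 510 (mod 1271)
7^128 ≡ 510^2 = 260100 ≡ 816 (mod 1271)
7^256 ≡ 816^2 = 665856 ≡ 1123 (mod 1271)
7^512 ≡ 1123^2 = 1261129 ≡ 297 (mod 1271)
635 = 512 + 64 + 32 + 16 + 8 + 2 + 1 in binary powers of 2.
So 7^635 ≡ 297 · 510 · 297 · 1123 · 816 · 49 · 7 ≡ 191 (mod 1271).
Squaring chain: 191; never reaches −1, so base 7 is a Miller–Rabin witness that 1271 is composite.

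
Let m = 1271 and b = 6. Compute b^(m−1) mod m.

583

6^1 ≡ 6 (mod 1271)
6^2 ≡ 6^2 = 36 ≡ 36 (mod 1271)
6^4 ≡ 36^2 = 1296 ≡ 25 (mod 1271)
6^8 ≡ 25^2 = 625 ≡ 625 (mod 1271)
6^16 ≡ 625^2 = 390625 ≡ 428 (mod 1271)
6^32 ≡ 428^2 = 183184 ≡ 160 (mod 1271)
6^64 ≡ 160^2 = 25600 ≡ 180 (mod 1271)
6^128 ≡ 180^2 = 32400 ≡ 625 (mod 1271)
6^256 ≡ 625^2 = 390625 ≡ 428 (mod 1271)
6^512 ≡ 428^2 = 183184 ≡ 160 (mod 1271)
6^1024 ≡ 160^2 = 25600 ≡ 180 (mod 1271)
1270 = 1024 + 128 + 64 + 32 + 16 + 4 + 2 in binary powers of 2.
So 6^1270 ≡ 180 · 625 · 180 · 160 · 428 · 25 · 36 ≡ 583 (mod 1271).
Since 583 ≠ 1, base 6 is a Fermat witness: 1271 is composite.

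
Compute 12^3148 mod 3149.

12^1 ≡ 12 (mod 3149)
12^2 ≡ 12^2 = 144 ≡ 144 (mod 3149)
12^4 ≡ 144^2 = 20736 ≡ 1842 (mod 3149)
12^8 ≡ 1842^2 = 3392964 ≡ 1491 (mod 3149)
12^16 ≡ 1491^2 = 2223081 ≡ 3036 (mod 3149)
12^32 ≡ 3036^2 = 9217296 ≡ 173 (mod 3149)
12^64 ≡ 173^2 = 29929 ≡ 1588 (mod 3149)
12^128 ≡ 1588^2 = 2521744 ≡ 2544 (mod 3149)
12^256 ≡ 2544^2 = 6471936 ≡ 741 (mod 3149)
12^512 ≡ 741^2 = 549081 ≡ 1155 (mod 3149)
12^1024 ≡ 1155^2 = 1334025 ≡ 1998 (mod 3149)
12^2048 ≡ 1998^2 = 3992004 ≡ 2221 (mod 3149)
3148 = 2048 + 1024 + 64 + 8 + 4 in binary powers of 2.
So 12^3148 ≡ 2221 · 1998 · 1588 · 1491 · 1842 ≡ 2179 (mod 3149).
Since 2179 ≠ 1, base 12 is a Fermat witness: 3149 is composite.

2179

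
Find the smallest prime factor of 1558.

2

1558 is even: 2 divides it.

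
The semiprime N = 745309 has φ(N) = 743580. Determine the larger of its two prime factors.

φ(n) = (p−1)(q−1) = n − (p+q) + 1, so p + q = 745309 − 743580 + 1 = 1730.
p and q are the roots of t² − 1730t + 745309 = 0.
Discriminant: 1730² − 4·745309 = 2992900 − 2981236 = 11664; √11664 = 108.
q = (1730 − 108)/2 = 811, p = (1730 + 108)/2 = 919.
Check: 811 · 919 = 745309.

919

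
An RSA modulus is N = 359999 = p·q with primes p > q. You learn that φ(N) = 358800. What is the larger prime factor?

601

φ(n) = (p−1)(q−1) = n − (p+q) + 1, so p + q = 359999 − 358800 + 1 = 1200.
p and q are the roots of t² − 1200t + 359999 = 0.
Discriminant: 1200² − 4·359999 = 1440000 − 1439996 = 4; √4 = 2.
q = (1200 − 2)/2 = 599, p = (1200 + 2)/2 = 601.
Check: 599 · 601 = 359999.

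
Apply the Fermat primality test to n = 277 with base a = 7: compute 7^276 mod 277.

1

7^1 ≡ 7 (mod 277)
7^2 ≡ 7^2 = 49 ≡ 49 (mod 277)
7^4 ≡ 49^2 = 2401 ≡ 185 (mod 277)
7^8 ≡ 185^2 = 34225 ≡ 154 (mod 277)
7^16 ≡ 154^2 = 23716 ≡ 171 (mod 277)
7^32 ≡ 171^2 = 29241 ≡ 156 (mod 277)
7^64 ≡ 156^2 = 24336 ≡ 237 (mod 277)
7^128 ≡ 237^2 = 56169 ≡ 215 (mod 277)
7^256 ≡ 215^2 = 46225 ≡ 243 (mod 277)
276 = 256 + 16 + 4 in binary powers of 2.
So 7^276 ≡ 243 · 171 · 185 ≡ 1 (mod 277).
Since the result is 1, base 7 gives no evidence that 277 is composite.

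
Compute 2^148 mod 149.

1

2^1 ≡ 2 (mod 149)
2^2 ≡ 2^2 = 4 ≡ 4 (mod 149)
2^4 ≡ 4^2 = 16 ≡ 16 (mod 149)
2^8 ≡ 16^2 = 256 ≡ 107 (mod 149)
2^16 ≡ 107^2 = 11449 ≡ 125 (mod 149)
2^32 ≡ 125^2 = 15625 ≡ 129 (mod 149)
2^64 ≡ 129^2 = 16641 ≡ 102 (mod 149)
2^128 ≡ 102^2 = 10404 ≡ 123 (mod 149)
148 = 128 + 16 + 4 in binary powers of 2.
So 2^148 ≡ 123 · 125 · 16 ≡ 1 (mod 149).
Since the result is 1, base 2 gives no evidence that 149 is composite.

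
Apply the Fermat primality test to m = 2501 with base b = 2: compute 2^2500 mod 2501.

1477

2^1 ≡ 2 (mod 2501)
2^2 ≡ 2^2 = 4 ≡ 4 (mod 2501)
2^4 ≡ 4^2 = 16 ≡ 16 (mod 2501)
2^8 ≡ 16^2 = 256 ≡ 256 (mod 2501)
2^16 ≡ 256^2 = 65536 ≡ 510 (mod 2501)
2^32 ≡ 510^2 = 260100 ≡ 2497 (mod 2501)
2^64 ≡ 2497^2 = 6235009 ≡ 16 (mod 2501)
2^128 ≡ 16^2 = 256 ≡ 256 (mod 2501)
2^256 ≡ 256^2 = 65536 ≡ 510 (mod 2501)
2^512 ≡ 510^2 = 260100 ≡ 2497 (mod 2501)
2^1024 ≡ 2497^2 = 6235009 ≡ 16 (mod 2501)
2^2048 ≡ 16^2 = 256 ≡ 256 (mod 2501)
2500 = 2048 + 256 + 128 + 64 + 4 in binary powers of 2.
So 2^2500 ≡ 256 · 510 · 256 · 16 · 16 ≡ 1477 (mod 2501).
Since 1477 ≠ 1, base 2 is a Fermat witness: 2501 is composite.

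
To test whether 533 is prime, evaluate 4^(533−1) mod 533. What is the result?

4^1 ≡ 4 (mod 533)
4^2 ≡ 4^2 = 16 ≡ 16 (mod 533)
4^4 ≡ 16^2 = 256 ≡ 256 (mod 533)
4^8 ≡ 256^2 = 65536 ≡ 510 (mod 533)
4^16 ≡ 510^2 = 260100 ≡ 529 (mod 533)
4^32 ≡ 529^2 = 279841 ≡ 16 (mod 533)
4^64 ≡ 16^2 = 256 ≡ 256 (mod 533)
4^128 ≡ 256^2 = 65536 ≡ 510 (mod 533)
4^256 ≡ 510^2 = 260100 ≡ 529 (mod 533)
4^512 ≡ 529^2 = 279841 ≡ 16 (mod 533)
532 = 512 + 16 + 4 in binary powers of 2.
So 4^532 ≡ 16 · 529 · 256 ≡ 139 (mod 533).
Since 139 ≠ 1, base 4 is a Fermat witness: 533 is composite.

139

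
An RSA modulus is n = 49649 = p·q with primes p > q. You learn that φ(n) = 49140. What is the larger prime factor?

φ(n) = (p−1)(q−1) = n − (p+q) + 1, so p + q = 49649 − 49140 + 1 = 510.
p and q are the roots of t² − 510t + 49649 = 0.
Discriminant: 510² − 4·49649 = 260100 − 198596 = 61504; √61504 = 248.
q = (510 − 248)/2 = 131, p = (510 + 248)/2 = 379.
Check: 131 · 379 = 49649.

379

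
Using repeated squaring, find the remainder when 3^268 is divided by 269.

1

3^1 ≡ 3 (mod 269)
3^2 ≡ 3^2 = 9 ≡ 9 (mod 269)
3^4 ≡ 9^2 = 81 ≡ 81 (mod 269)
3^8 ≡ 81^2 = 6561 ≡ 105 (mod 269)
3^16 ≡ 105^2 = 11025 ≡ 265 (mod 269)
3^32 ≡ 265^2 = 70225 ≡ 16 (mod 269)
3^64 ≡ 16^2 = 256 ≡ 256 (mod 269)
3^128 ≡ 256^2 = 65536 ≡ 169 (mod 269)
3^256 ≡ 169^2 = 28561 ≡ 47 (mod 269)
268 = 256 + 8 + 4 in binary powers of 2.
So 3^268 ≡ 47 · 105 · 81 ≡ 1 (mod 269).
Since the result is 1, base 3 gives no evidence that 269 is composite.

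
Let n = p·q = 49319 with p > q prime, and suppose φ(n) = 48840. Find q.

φ(n) = (p−1)(q−1) = n − (p+q) + 1, so p + q = 49319 − 48840 + 1 = 480.
p and q are the roots of t² − 480t + 49319 = 0.
Discriminant: 480² − 4·49319 = 230400 − 197276 = 33124; √33124 = 182.
q = (480 − 182)/2 = 149, p = (480 + 182)/2 = 331.
Check: 149 · 331 = 49319.

149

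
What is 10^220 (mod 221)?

10^1 ≡ 10 (mod 221)
10^2 ≡ 10^2 = 100 ≡ 100 (mod 221)
10^4 ≡ 100^2 = 10000 ≡ 55 (mod 221)
10^8 ≡ 55^2 = 3025 ≡ 152 (mod 221)
10^16 ≡ 152^2 = 23104 ≡ 120 (mod 221)
10^32 ≡ 120^2 = 14400 ≡ 35 (mod 221)
10^64 ≡ 35^2 = 1225 ≡ 120 (mod 221)
10^128 ≡ 120^2 = 14400 ≡ 35 (mod 221)
220 = 128 + 64 + 16 + 8 + 4 in binary powers of 2.
So 10^220 ≡ 35 · 120 · 120 · 152 · 55 ≡ 81 (mod 221).
Since 81 ≠ 1, base 10 is a Fermat witness: 221 is composite.

81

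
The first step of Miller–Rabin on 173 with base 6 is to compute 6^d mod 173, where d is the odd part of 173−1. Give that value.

1

173 − 1 = 172 = 2^2 · 43, so d = 43.
6^1 ≡ 6 (mod 173)
6^2 ≡ 6^2 = 36 ≡ 36 (mod 173)
6^4 ≡ 36^2 = 1296 ≡ 85 (mod 173)
6^8 ≡ 85^2 = 7225 ≡ 132 (mod 173)
6^16 ≡ 132^2 = 17424 ≡ 124 (mod 173)
6^32 ≡ 124^2 = 15376 ≡ 152 (mod 173)
43 = 32 + 8 + 2 + 1 in binary powers of 2.
So 6^43 ≡ 152 · 132 · 36 · 6 ≡ 1 (mod 173).
Since 6^d ≡ 1 (mod 173), base 6 does not prove 173 composite.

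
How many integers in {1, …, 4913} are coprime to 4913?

Factor: 4913 = 17^3.
φ(4913) = 17^2·(17−1) = 4624.

4624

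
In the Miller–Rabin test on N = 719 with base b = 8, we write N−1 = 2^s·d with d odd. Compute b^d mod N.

1

719 − 1 = 718 = 2^1 · 359, so d = 359.
8^1 ≡ 8 (mod 719)
8^2 ≡ 8^2 = 64 ≡ 64 (mod 719)
8^4 ≡ 64^2 = 4096 ≡ 501 (mod 719)
8^8 ≡ 501^2 = 251001 ≡ 70 (mod 719)
8^16 ≡ 70^2 = 4900 ≡ 586 (mod 719)
8^32 ≡ 586^2 = 343396 ≡ 433 (mod 719)
8^64 ≡ 433^2 = 187489 ≡ 549 (mod 719)
8^128 ≡ 549^2 = 301401 ≡ 140 (mod 719)
8^256 ≡ 140^2 = 19600 ≡ 187 (mod 719)
359 = 256 + 64 + 32 + 4 + 2 + 1 in binary powers of 2.
So 8^359 ≡ 187 · 549 · 433 · 501 · 64 · 8 ≡ 1 (mod 719).
Since 8^d ≡ 1 (mod 719), base 8 does not prove 719 composite.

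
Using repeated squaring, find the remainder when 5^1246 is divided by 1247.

5^1 ≡ 5 (mod 1247)
5^2 ≡ 5^2 = 25 ≡ 25 (mod 1247)
5^4 ≡ 25^2 = 625 ≡ 625 (mod 1247)
5^8 ≡ 625^2 = 390625 ≡ 314 (mod 1247)
5^16 ≡ 314^2 = 98596 ≡ 83 (mod 1247)
5^32 ≡ 83^2 = 6889 ≡ 654 (mod 1247)
5^64 ≡ 654^2 = 427716 ≡ 1242 (mod 1247)
5^128 ≡ 1242^2 = 1542564 ≡ 25 (mod 1247)
5^256 ≡ 25^2 = 625 ≡ 625 (mod 1247)
5^512 ≡ 625^2 = 390625 ≡ 314 (mod 1247)
5^1024 ≡ 314^2 = 98596 ≡ 83 (mod 1247)
1246 = 1024 + 128 + 64 + 16 + 8 + 4 + 2 in binary powers of 2.
So 5^1246 ≡ 83 · 25 · 1242 · 83 · 314 · 625 · 25 ≡ 436 (mod 1247).
Since 436 ≠ 1, base 5 is a Fermat witness: 1247 is composite.

436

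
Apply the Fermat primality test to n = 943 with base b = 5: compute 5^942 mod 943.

558

5^1 ≡ 5 (mod 943)
5^2 ≡ 5^2 = 25 ≡ 25 (mod 943)
5^4 ≡ 25^2 = 625 ≡ 625 (mod 943)
5^8 ≡ 625^2 = 390625 ≡ 223 (mod 943)
5^16 ≡ 223^2 = 49729 ≡ 693 (mod 943)
5^32 ≡ 693^2 = 480249 ≡ 262 (mod 943)
5^64 ≡ 262^2 = 68644 ≡ 748 (mod 943)
5^128 ≡ 748^2 = 559504 ≡ 305 (mod 943)
5^256 ≡ 305^2 = 93025 ≡ 611 (mod 943)
5^512 ≡ 611^2 = 373321 ≡ 836 (mod 943)
942 = 512 + 256 + 128 + 32 + 8 + 4 + 2 in binary powers of 2.
So 5^942 ≡ 836 · 611 · 305 · 262 · 223 · 625 · 25 ≡ 558 (mod 943).
Since 558 ≠ 1, base 5 is a Fermat witness: 943 is composite.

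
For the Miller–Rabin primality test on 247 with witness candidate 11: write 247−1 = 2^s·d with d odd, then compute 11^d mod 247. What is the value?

247 − 1 = 246 = 2^1 · 123, so d = 123.
11^1 ≡ 11 (mod 247)
11^2 ≡ 11^2 = 121 ≡ 121 (mod 247)
11^4 ≡ 121^2 = 14641 ≡ 68 (mod 247)
11^8 ≡ 68^2 = 4624 ≡ 178 (mod 247)
11^16 ≡ 178^2 = 31684 ≡ 68 (mod 247)
11^32 ≡ 68^2 = 4624 ≡ 178 (mod 247)
11^64 ≡ 178^2 = 31684 ≡ 68 (mod 247)
123 = 64 + 32 + 16 + 8 + 2 + 1 in binary powers of 2.
So 11^123 ≡ 68 · 178 · 68 · 178 · 121 · 11 ≡ 96 (mod 247).
Squaring chain: 96; never reaches −1, so base 11 is a Miller–Rabin witness that 247 is composite.

96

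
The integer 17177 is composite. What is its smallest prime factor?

89

17177 is odd.
Digit sum 23, not divisible by 3.
Ends in 7: not divisible by 5.
7: 17177 = 7·2453 + 6
11: 17177 = 11·1561 + 6
13: 17177 = 13·1321 + 4
17: 17177 = 17·1010 + 7
19: 17177 = 19·904 + 1
23: 17177 = 23·746 + 19
29: 17177 = 29·592 + 9
31: 17177 = 31·554 + 3
37: 17177 = 37·464 + 9
41: 17177 = 41·418 + 39
43: 17177 = 43·399 + 20
47: 17177 = 47·365 + 22
53: 17177 = 53·324 + 5
59: 17177 = 59·291 + 8
61: 17177 = 61·281 + 36
67: 17177 = 67·256 + 25
71: 17177 = 71·241 + 66
73: 17177 = 73·235 + 22
79: 17177 = 79·217 + 34
83: 17177 = 83·206 + 79
89: 17177 = 89·193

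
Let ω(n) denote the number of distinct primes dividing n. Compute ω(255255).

6

255255 = 3 · 85085
85085 = 5 · 17017
17017 = 7 · 2431
2431 = 11 · 221
221 = 13 · 17
255255 = 3 · 5 · 7 · 11 · 13 · 17, which has 6 distinct prime factors.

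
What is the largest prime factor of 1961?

1961 = 37 · 53
53 is prime.
So 1961 = 37 · 53; the largest prime factor is 53.

53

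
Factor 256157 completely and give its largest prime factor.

256157 = 11 · 23287
23287 = 11 · 2117
2117 = 29 · 73
73 is prime.
So 256157 = 11^2 · 29 · 73; the largest prime factor is 73.

73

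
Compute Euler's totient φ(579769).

Factor: 579769 = 43 · 97 · 139.
φ(579769) = (43−1) · (97−1) · (139−1) = 42 · 96 · 138 = 556416.

556416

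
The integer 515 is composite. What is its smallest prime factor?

5

515 is odd.
Digit sum 11, not divisible by 3.
Ends in 5: divisible by 5.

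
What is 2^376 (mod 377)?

94

2^1 ≡ 2 (mod 377)
2^2 ≡ 2^2 = 4 ≡ 4 (mod 377)
2^4 ≡ 4^2 = 16 ≡ 16 (mod 377)
2^8 ≡ 16^2 = 256 ≡ 256 (mod 377)
2^16 ≡ 256^2 = 65536 ≡ 315 (mod 377)
2^32 ≡ 315^2 = 99225 ≡ 74 (mod 377)
2^64 ≡ 74^2 = 5476 ≡ 198 (mod 377)
2^128 ≡ 198^2 = 39204 ≡ 373 (mod 377)
2^256 ≡ 373^2 = 139129 ≡ 16 (mod 377)
376 = 256 + 64 + 32 + 16 + 8 in binary powers of 2.
So 2^376 ≡ 16 · 198 · 74 · 315 · 256 ≡ 94 (mod 377).
Since 94 ≠ 1, base 2 is a Fermat witness: 377 is composite.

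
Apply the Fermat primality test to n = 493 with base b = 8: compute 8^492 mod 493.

458

8^1 ≡ 8 (mod 493)
8^2 ≡ 8^2 = 64 ≡ 64 (mod 493)
8^4 ≡ 64^2 = 4096 ≡ 152 (mod 493)
8^8 ≡ 152^2 = 23104 ≡ 426 (mod 493)
8^16 ≡ 426^2 = 181476 ≡ 52 (mod 493)
8^32 ≡ 52^2 = 2704 ≡ 239 (mod 493)
8^64 ≡ 239^2 = 57121 ≡ 426 (mod 493)
8^128 ≡ 426^2 = 181476 ≡ 52 (mod 493)
8^256 ≡ 52^2 = 2704 ≡ 239 (mod 493)
492 = 256 + 128 + 64 + 32 + 8 + 4 in binary powers of 2.
So 8^492 ≡ 239 · 52 · 426 · 239 · 426 · 152 ≡ 458 (mod 493).
Since 458 ≠ 1, base 8 is a Fermat witness: 493 is composite.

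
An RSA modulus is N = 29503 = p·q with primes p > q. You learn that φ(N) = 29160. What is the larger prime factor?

φ(n) = (p−1)(q−1) = n − (p+q) + 1, so p + q = 29503 − 29160 + 1 = 344.
p and q are the roots of t² − 344t + 29503 = 0.
Discriminant: 344² − 4·29503 = 118336 − 118012 = 324; √324 = 18.
q = (344 − 18)/2 = 163, p = (344 + 18)/2 = 181.
Check: 163 · 181 = 29503.

181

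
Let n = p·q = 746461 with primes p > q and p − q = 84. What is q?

823

Since p = q + 84, we have 746461 = q(q + 84), so q² + 84q − 746461 = 0.
Discriminant: 84² + 4·746461 = 7056 + 2985844 = 2992900; √2992900 = 1730.
q = (−84 + 1730)/2 = 823, and p = q + 84 = 907.
Check: 823 · 907 = 746461.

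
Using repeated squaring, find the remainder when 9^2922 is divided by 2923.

9^1 ≡ 9 (mod 2923)
9^2 ≡ 9^2 = 81 ≡ 81 (mod 2923)
9^4 ≡ 81^2 = 6561 ≡ 715 (mod 2923)
9^8 ≡ 715^2 = 511225 ≡ 2623 (mod 2923)
9^16 ≡ 2623^2 = 6880129 ≡ 2310 (mod 2923)
9^32 ≡ 2310^2 = 5336100 ≡ 1625 (mod 2923)
9^64 ≡ 1625^2 = 2640625 ≡ 1156 (mod 2923)
9^128 ≡ 1156^2 = 1336336 ≡ 525 (mod 2923)
9^256 ≡ 525^2 = 275625 ≡ 863 (mod 2923)
9^512 ≡ 863^2 = 744769 ≡ 2327 (mod 2923)
9^1024 ≡ 2327^2 = 5414929 ≡ 1533 (mod 2923)
9^2048 ≡ 1533^2 = 2350089 ≡ 2920 (mod 2923)
2922 = 2048 + 512 + 256 + 64 + 32 + 8 + 2 in binary powers of 2.
So 9^2922 ≡ 2920 · 2327 · 863 · 1156 · 1625 · 2623 · 81 ≡ 417 (mod 2923).
Since 417 ≠ 1, base 9 is a Fermat witness: 2923 is composite.

417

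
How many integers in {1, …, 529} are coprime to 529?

506

Factor: 529 = 23^2.
φ(529) = 23^1·(23−1) = 506.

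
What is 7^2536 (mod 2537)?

7^1 ≡ 7 (mod 2537)
7^2 ≡ 7^2 = 49 ≡ 49 (mod 2537)
7^4 ≡ 49^2 = 2401 ≡ 2401 (mod 2537)
7^8 ≡ 2401^2 = 5764801 ≡ 737 (mod 2537)
7^16 ≡ 737^2 = 543169 ≡ 251 (mod 2537)
7^32 ≡ 251^2 = 63001 ≡ 2113 (mod 2537)
7^64 ≡ 2113^2 = 4464769 ≡ 2186 (mod 2537)
7^128 ≡ 2186^2 = 4778596 ≡ 1425 (mod 2537)
7^256 ≡ 1425^2 = 2030625 ≡ 1025 (mod 2537)
7^512 ≡ 1025^2 = 1050625 ≡ 307 (mod 2537)
7^1024 ≡ 307^2 = 94249 ≡ 380 (mod 2537)
7^2048 ≡ 380^2 = 144400 ≡ 2328 (mod 2537)
2536 = 2048 + 256 + 128 + 64 + 32 + 8 in binary powers of 2.
So 7^2536 ≡ 2328 · 1025 · 1425 · 2186 · 2113 · 737 ≡ 122 (mod 2537).
Since 122 ≠ 1, base 7 is a Fermat witness: 2537 is composite.

122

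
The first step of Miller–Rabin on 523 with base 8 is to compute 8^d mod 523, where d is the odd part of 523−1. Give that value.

523 − 1 = 522 = 2^1 · 261, so d = 261.
8^1 ≡ 8 (mod 523)
8^2 ≡ 8^2 = 64 ≡ 64 (mod 523)
8^4 ≡ 64^2 = 4096 ≡ 435 (mod 523)
8^8 ≡ 435^2 = 189225 ≡ 422 (mod 523)
8^16 ≡ 422^2 = 178084 ≡ 264 (mod 523)
8^32 ≡ 264^2 = 69696 ≡ 137 (mod 523)
8^64 ≡ 137^2 = 18769 ≡ 464 (mod 523)
8^128 ≡ 464^2 = 215296 ≡ 343 (mod 523)
8^256 ≡ 343^2 = 117649 ≡ 497 (mod 523)
261 = 256 + 4 + 1 in binary powers of 2.
So 8^261 ≡ 497 · 435 · 8 ≡ 522 (mod 523).
Since 8^d ≡ 522 (mod 523), base 8 does not prove 523 composite.

522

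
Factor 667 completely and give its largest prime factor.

29

667 = 23 · 29
29 is prime.
So 667 = 23 · 29; the largest prime factor is 29.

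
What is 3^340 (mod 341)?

56

3^1 ≡ 3 (mod 341)
3^2 ≡ 3^2 = 9 ≡ 9 (mod 341)
3^4 ≡ 9^2 = 81 ≡ 81 (mod 341)
3^8 ≡ 81^2 = 6561 ≡ 82 (mod 341)
3^16 ≡ 82^2 = 6724 ≡ 245 (mod 341)
3^32 ≡ 245^2 = 60025 ≡ 9 (mod 341)
3^64 ≡ 9^2 = 81 ≡ 81 (mod 341)
3^128 ≡ 81^2 = 6561 ≡ 82 (mod 341)
3^256 ≡ 82^2 = 6724 ≡ 245 (mod 341)
340 = 256 + 64 + 16 + 4 in binary powers of 2.
So 3^340 ≡ 245 · 81 · 245 · 81 ≡ 56 (mod 341).
Since 56 ≠ 1, base 3 is a Fermat witness: 341 is composite.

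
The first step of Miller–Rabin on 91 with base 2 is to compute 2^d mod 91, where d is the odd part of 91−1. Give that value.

57

91 − 1 = 90 = 2^1 · 45, so d = 45.
2^1 ≡ 2 (mod 91)
2^2 ≡ 2^2 = 4 ≡ 4 (mod 91)
2^4 ≡ 4^2 = 16 ≡ 16 (mod 91)
2^8 ≡ 16^2 = 256 ≡ 74 (mod 91)
2^16 ≡ 74^2 = 5476 ≡ 16 (mod 91)
2^32 ≡ 16^2 = 256 ≡ 74 (mod 91)
45 = 32 + 8 + 4 + 1 in binary powers of 2.
So 2^45 ≡ 74 · 74 · 16 · 2 ≡ 57 (mod 91).
Squaring chain: 57; never reaches −1, so base 2 is a Miller–Rabin witness that 91 is composite.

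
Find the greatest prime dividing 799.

47

799 = 17 · 47
47 is prime.
So 799 = 17 · 47; the largest prime factor is 47.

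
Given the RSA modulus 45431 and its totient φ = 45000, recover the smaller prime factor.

φ(n) = (p−1)(q−1) = n − (p+q) + 1, so p + q = 45431 − 45000 + 1 = 432.
p and q are the roots of t² − 432t + 45431 = 0.
Discriminant: 432² − 4·45431 = 186624 − 181724 = 4900; √4900 = 70.
q = (432 − 70)/2 = 181, p = (432 + 70)/2 = 251.
Check: 181 · 251 = 45431.

181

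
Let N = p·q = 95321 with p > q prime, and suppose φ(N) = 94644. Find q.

φ(n) = (p−1)(q−1) = n − (p+q) + 1, so p + q = 95321 − 94644 + 1 = 678.
p and q are the roots of t² − 678t + 95321 = 0.
Discriminant: 678² − 4·95321 = 459684 − 381284 = 78400; √78400 = 280.
q = (678 − 280)/2 = 199, p = (678 + 280)/2 = 479.
Check: 199 · 479 = 95321.

199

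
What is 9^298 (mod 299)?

9

9^1 ≡ 9 (mod 299)
9^2 ≡ 9^2 = 81 ≡ 81 (mod 299)
9^4 ≡ 81^2 = 6561 ≡ 282 (mod 299)
9^8 ≡ 282^2 = 79524 ≡ 289 (mod 299)
9^16 ≡ 289^2 = 83521 ≡ 100 (mod 299)
9^32 ≡ 100^2 = 10000 ≡ 133 (mod 299)
9^64 ≡ 133^2 = 17689 ≡ 48 (mod 299)
9^128 ≡ 48^2 = 2304 ≡ 211 (mod 299)
9^256 ≡ 211^2 = 44521 ≡ 269 (mod 299)
298 = 256 + 32 + 8 + 2 in binary powers of 2.
So 9^298 ≡ 269 · 133 · 289 · 81 ≡ 9 (mod 299).
Since 9 ≠ 1, base 9 is a Fermat witness: 299 is composite.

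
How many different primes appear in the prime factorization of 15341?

2

15341 = 23^2 · 29
15341 = 23^2 · 29, which has 2 distinct prime factors.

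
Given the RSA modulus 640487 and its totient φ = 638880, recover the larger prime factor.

φ(n) = (p−1)(q−1) = n − (p+q) + 1, so p + q = 640487 − 638880 + 1 = 1608.
p and q are the roots of t² − 1608t + 640487 = 0.
Discriminant: 1608² − 4·640487 = 2585664 − 2561948 = 23716; √23716 = 154.
q = (1608 − 154)/2 = 727, p = (1608 + 154)/2 = 881.
Check: 727 · 881 = 640487.

881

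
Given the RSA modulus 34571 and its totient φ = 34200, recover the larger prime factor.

φ(n) = (p−1)(q−1) = n − (p+q) + 1, so p + q = 34571 − 34200 + 1 = 372.
p and q are the roots of t² − 372t + 34571 = 0.
Discriminant: 372² − 4·34571 = 138384 − 138284 = 100; √100 = 10.
q = (372 − 10)/2 = 181, p = (372 + 10)/2 = 191.
Check: 181 · 191 = 34571.

191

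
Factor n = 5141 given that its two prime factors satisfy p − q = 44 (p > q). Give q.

Since p = q + 44, we have 5141 = q(q + 44), so q² + 44q − 5141 = 0.
Discriminant: 44² + 4·5141 = 1936 + 20564 = 22500; √22500 = 150.
q = (−44 + 150)/2 = 53, and p = q + 44 = 97.
Check: 53 · 97 = 5141.

53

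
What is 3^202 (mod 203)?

4

3^1 ≡ 3 (mod 203)
3^2 ≡ 3^2 = 9 ≡ 9 (mod 203)
3^4 ≡ 9^2 = 81 ≡ 81 (mod 203)
3^8 ≡ 81^2 = 6561 ≡ 65 (mod 203)
3^16 ≡ 65^2 = 4225 ≡ 165 (mod 203)
3^32 ≡ 165^2 = 27225 ≡ 23 (mod 203)
3^64 ≡ 23^2 = 529 ≡ 123 (mod 203)
3^128 ≡ 123^2 = 15129 ≡ 107 (mod 203)
202 = 128 + 64 + 8 + 2 in binary powers of 2.
So 3^202 ≡ 107 · 123 · 65 · 9 ≡ 4 (mod 203).
Since 4 ≠ 1, base 3 is a Fermat witness: 203 is composite.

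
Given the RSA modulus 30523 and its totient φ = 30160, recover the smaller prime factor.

φ(n) = (p−1)(q−1) = n − (p+q) + 1, so p + q = 30523 − 30160 + 1 = 364.
p and q are the roots of t² − 364t + 30523 = 0.
Discriminant: 364² − 4·30523 = 132496 − 122092 = 10404; √10404 = 102.
q = (364 − 102)/2 = 131, p = (364 + 102)/2 = 233.
Check: 131 · 233 = 30523.

131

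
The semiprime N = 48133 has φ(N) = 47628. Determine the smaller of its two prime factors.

φ(n) = (p−1)(q−1) = n − (p+q) + 1, so p + q = 48133 − 47628 + 1 = 506.
p and q are the roots of t² − 506t + 48133 = 0.
Discriminant: 506² − 4·48133 = 256036 − 192532 = 63504; √63504 = 252.
q = (506 − 252)/2 = 127, p = (506 + 252)/2 = 379.
Check: 127 · 379 = 48133.

127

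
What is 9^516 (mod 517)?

9^1 ≡ 9 (mod 517)
9^2 ≡ 9^2 = 81 ≡ 81 (mod 517)
9^4 ≡ 81^2 = 6561 ≡ 357 (mod 517)
9^8 ≡ 357^2 = 127449 ≡ 267 (mod 517)
9^16 ≡ 267^2 = 71289 ≡ 460 (mod 517)
9^32 ≡ 460^2 = 211600 ≡ 147 (mod 517)
9^64 ≡ 147^2 = 21609 ≡ 412 (mod 517)
9^128 ≡ 412^2 = 169744 ≡ 168 (mod 517)
9^256 ≡ 168^2 = 28224 ≡ 306 (mod 517)
9^512 ≡ 306^2 = 93636 ≡ 59 (mod 517)
516 = 512 + 4 in binary powers of 2.
So 9^516 ≡ 59 · 357 ≡ 383 (mod 517).
Since 383 ≠ 1, base 9 is a Fermat witness: 517 is composite.

383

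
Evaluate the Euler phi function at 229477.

Factor: 229477 = 29 · 41 · 193.
φ(229477) = (29−1) · (41−1) · (193−1) = 28 · 40 · 192 = 215040.

215040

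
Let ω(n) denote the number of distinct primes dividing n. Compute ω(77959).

3

77959 = 7^2 · 1591
1591 = 37 · 43
77959 = 7^2 · 37 · 43, which has 3 distinct prime factors.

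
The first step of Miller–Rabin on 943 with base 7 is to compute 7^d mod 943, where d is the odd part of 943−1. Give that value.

943 − 1 = 942 = 2^1 · 471, so d = 471.
7^1 ≡ 7 (mod 943)
7^2 ≡ 7^2 = 49 ≡ 49 (mod 943)
7^4 ≡ 49^2 = 2401 ≡ 515 (mod 943)
7^8 ≡ 515^2 = 265225 ≡ 242 (mod 943)
7^16 ≡ 242^2 = 58564 ≡ 98 (mod 943)
7^32 ≡ 98^2 = 9604 ≡ 174 (mod 943)
7^64 ≡ 174^2 = 30276 ≡ 100 (mod 943)
7^128 ≡ 100^2 = 10000 ≡ 570 (mod 943)
7^256 ≡ 570^2 = 324900 ≡ 508 (mod 943)
471 = 256 + 128 + 64 + 16 + 4 + 2 + 1 in binary powers of 2.
So 7^471 ≡ 508 · 570 · 100 · 98 · 515 · 49 · 7 ≡ 429 (mod 943).
Squaring chain: 429; never reaches −1, so base 7 is a Miller–Rabin witness that 943 is composite.

429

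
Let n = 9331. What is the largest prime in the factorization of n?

9331 = 7 · 1333
1333 = 31 · 43
43 is prime.
So 9331 = 7 · 31 · 43; the largest prime factor is 43.

43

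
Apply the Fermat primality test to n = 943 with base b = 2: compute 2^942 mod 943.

2^1 ≡ 2 (mod 943)
2^2 ≡ 2^2 = 4 ≡ 4 (mod 943)
2^4 ≡ 4^2 = 16 ≡ 16 (mod 943)
2^8 ≡ 16^2 = 256 ≡ 256 (mod 943)
2^16 ≡ 256^2 = 65536 ≡ 469 (mod 943)
2^32 ≡ 469^2 = 219961 ≡ 242 (mod 943)
2^64 ≡ 242^2 = 58564 ≡ 98 (mod 943)
2^128 ≡ 98^2 = 9604 ≡ 174 (mod 943)
2^256 ≡ 174^2 = 30276 ≡ 100 (mod 943)
2^512 ≡ 100^2 = 10000 ≡ 570 (mod 943)
942 = 512 + 256 + 128 + 32 + 8 + 4 + 2 in binary powers of 2.
So 2^942 ≡ 570 · 100 · 174 · 242 · 256 · 16 · 4 ≡ 496 (mod 943).
Since 496 ≠ 1, base 2 is a Fermat witness: 943 is composite.

496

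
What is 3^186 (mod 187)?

3^1 ≡ 3 (mod 187)
3^2 ≡ 3^2 = 9 ≡ 9 (mod 187)
3^4 ≡ 9^2 = 81 ≡ 81 (mod 187)
3^8 ≡ 81^2 = 6561 ≡ 16 (mod 187)
3^16 ≡ 16^2 = 256 ≡ 69 (mod 187)
3^32 ≡ 69^2 = 4761 ≡ 86 (mod 187)
3^64 ≡ 86^2 = 7396 ≡ 103 (mod 187)
3^128 ≡ 103^2 = 10609 ≡ 137 (mod 187)
186 = 128 + 32 + 16 + 8 + 2 in binary powers of 2.
So 3^186 ≡ 137 · 86 · 69 · 16 · 9 ≡ 25 (mod 187).
Since 25 ≠ 1, base 3 is a Fermat witness: 187 is composite.

25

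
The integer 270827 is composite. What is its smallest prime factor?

270827 is odd.
Digit sum 26, not divisible by 3.
Ends in 7: not divisible by 5.
7: 270827 = 7·38689 + 4
11: 270827 = 11·24620 + 7
13: 270827 = 13·20832 + 11
17: 270827 = 17·15931

17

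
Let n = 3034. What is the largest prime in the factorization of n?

41

3034 = 2 · 1517
1517 = 37 · 41
41 is prime.
So 3034 = 2 · 37 · 41; the largest prime factor is 41.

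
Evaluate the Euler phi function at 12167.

Factor: 12167 = 23^3.
φ(12167) = 23^2·(23−1) = 11638.

11638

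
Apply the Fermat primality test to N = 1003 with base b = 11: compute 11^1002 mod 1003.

11^1 ≡ 11 (mod 1003)
11^2 ≡ 11^2 = 121 ≡ 121 (mod 1003)
11^4 ≡ 121^2 = 14641 ≡ 599 (mod 1003)
11^8 ≡ 599^2 = 358801 ≡ 730 (mod 1003)
11^16 ≡ 730^2 = 532900 ≡ 307 (mod 1003)
11^32 ≡ 307^2 = 94249 ≡ 970 (mod 1003)
11^64 ≡ 970^2 = 940900 ≡ 86 (mod 1003)
11^128 ≡ 86^2 = 7396 ≡ 375 (mod 1003)
11^256 ≡ 375^2 = 140625 ≡ 205 (mod 1003)
11^512 ≡ 205^2 = 42025 ≡ 902 (mod 1003)
1002 = 512 + 256 + 128 + 64 + 32 + 8 + 2 in binary powers of 2.
So 11^1002 ≡ 902 · 205 · 375 · 86 · 970 · 730 · 121 ≡ 661 (mod 1003).
Since 661 ≠ 1, base 11 is a Fermat witness: 1003 is composite.

661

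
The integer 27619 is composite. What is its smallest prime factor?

71

27619 is odd.
Digit sum 25, not divisible by 3.
Ends in 9: not divisible by 5.
7: 27619 = 7·3945 + 4
11: 27619 = 11·2510 + 9
13: 27619 = 13·2124 + 7
17: 27619 = 17·1624 + 11
19: 27619 = 19·1453 + 12
23: 27619 = 23·1200 + 19
29: 27619 = 29·952 + 11
31: 27619 = 31·890 + 29
37: 27619 = 37·746 + 17
41: 27619 = 41·673 + 26
43: 27619 = 43·642 + 13
47: 27619 = 47·587 + 30
53: 27619 = 53·521 + 6
59: 27619 = 59·468 + 7
61: 27619 = 61·452 + 47
67: 27619 = 67·412 + 15
71: 27619 = 71·389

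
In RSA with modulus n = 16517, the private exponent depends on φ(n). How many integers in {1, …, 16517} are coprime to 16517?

16236

Factor: 16517 = 83 · 199.
φ(16517) = (83−1) · (199−1) = 82 · 198 = 16236.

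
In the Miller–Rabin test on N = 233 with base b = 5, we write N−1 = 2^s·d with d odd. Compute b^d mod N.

233 − 1 = 232 = 2^3 · 29, so d = 29.
5^1 ≡ 5 (mod 233)
5^2 ≡ 5^2 = 25 ≡ 25 (mod 233)
5^4 ≡ 25^2 = 625 ≡ 159 (mod 233)
5^8 ≡ 159^2 = 25281 ≡ 117 (mod 233)
5^16 ≡ 117^2 = 13689 ≡ 175 (mod 233)
29 = 16 + 8 + 4 + 1 in binary powers of 2.
So 5^29 ≡ 175 · 117 · 159 · 5 ≡ 12 (mod 233).
Squaring chain: 12 → 144 → 232; reaches −1, so base 5 does not prove 233 composite.

12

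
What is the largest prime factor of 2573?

2573 = 31 · 83
83 is prime.
So 2573 = 31 · 83; the largest prime factor is 83.

83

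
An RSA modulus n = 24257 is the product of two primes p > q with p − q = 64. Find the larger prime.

Since p = q + 64, we have 24257 = q(q + 64), so q² + 64q − 24257 = 0.
Discriminant: 64² + 4·24257 = 4096 + 97028 = 101124; √101124 = 318.
q = (−64 + 318)/2 = 127, and p = q + 64 = 191.
Check: 127 · 191 = 24257.

191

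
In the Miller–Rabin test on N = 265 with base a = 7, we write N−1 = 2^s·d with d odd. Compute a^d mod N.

82

265 − 1 = 264 = 2^3 · 33, so d = 33.
7^1 ≡ 7 (mod 265)
7^2 ≡ 7^2 = 49 ≡ 49 (mod 265)
7^4 ≡ 49^2 = 2401 ≡ 16 (mod 265)
7^8 ≡ 16^2 = 256 ≡ 256 (mod 265)
7^16 ≡ 256^2 = 65536 ≡ 81 (mod 265)
7^32 ≡ 81^2 = 6561 ≡ 201 (mod 265)
33 = 32 + 1 in binary powers of 2.
So 7^33 ≡ 201 · 7 ≡ 82 (mod 265).
Squaring chain: 82 → 99 → 261; never reaches −1, so base 7 is a Miller–Rabin witness that 265 is composite.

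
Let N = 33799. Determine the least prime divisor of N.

33799 is odd.
Digit sum 31, not divisible by 3.
Ends in 9: not divisible by 5.
7: 33799 = 7·4828 + 3
11: 33799 = 11·3072 + 7
13: 33799 = 13·2599 + 12
17: 33799 = 17·1988 + 3
19: 33799 = 19·1778 + 17
23: 33799 = 23·1469 + 12
29: 33799 = 29·1165 + 14
31: 33799 = 31·1090 + 9
37: 33799 = 37·913 + 18
41: 33799 = 41·824 + 15
43: 33799 = 43·786 + 1
47: 33799 = 47·719 + 6
53: 33799 = 53·637 + 38
59: 33799 = 59·572 + 51
61: 33799 = 61·554 + 5
67: 33799 = 67·504 + 31
71: 33799 = 71·476 + 3
73: 33799 = 73·463

73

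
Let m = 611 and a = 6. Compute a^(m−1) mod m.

6^1 ≡ 6 (mod 611)
6^2 ≡ 6^2 = 36 ≡ 36 (mod 611)
6^4 ≡ 36^2 = 1296 ≡ 74 (mod 611)
6^8 ≡ 74^2 = 5476 ≡ 588 (mod 611)
6^16 ≡ 588^2 = 345744 ≡ 529 (mod 611)
6^32 ≡ 529^2 = 279841 ≡ 3 (mod 611)
6^64 ≡ 3^2 = 9 ≡ 9 (mod 611)
6^128 ≡ 9^2 = 81 ≡ 81 (mod 611)
6^256 ≡ 81^2 = 6561 ≡ 451 (mod 611)
6^512 ≡ 451^2 = 203401 ≡ 549 (mod 611)
610 = 512 + 64 + 32 + 2 in binary powers of 2.
So 6^610 ≡ 549 · 9 · 3 · 36 ≡ 225 (mod 611).
Since 225 ≠ 1, base 6 is a Fermat witness: 611 is composite.

225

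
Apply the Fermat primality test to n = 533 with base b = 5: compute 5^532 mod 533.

508

5^1 ≡ 5 (mod 533)
5^2 ≡ 5^2 = 25 ≡ 25 (mod 533)
5^4 ≡ 25^2 = 625 ≡ 92 (mod 533)
5^8 ≡ 92^2 = 8464 ≡ 469 (mod 533)
5^16 ≡ 469^2 = 219961 ≡ 365 (mod 533)
5^32 ≡ 365^2 = 133225 ≡ 508 (mod 533)
5^64 ≡ 508^2 = 258064 ≡ 92 (mod 533)
5^128 ≡ 92^2 = 8464 ≡ 469 (mod 533)
5^256 ≡ 469^2 = 219961 ≡ 365 (mod 533)
5^512 ≡ 365^2 = 133225 ≡ 508 (mod 533)
532 = 512 + 16 + 4 in binary powers of 2.
So 5^532 ≡ 508 · 365 · 92 ≡ 508 (mod 533).
Since 508 ≠ 1, base 5 is a Fermat witness: 533 is composite.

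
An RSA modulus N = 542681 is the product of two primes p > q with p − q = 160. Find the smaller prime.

661

Since p = q + 160, we have 542681 = q(q + 160), so q² + 160q − 542681 = 0.
Discriminant: 160² + 4·542681 = 25600 + 2170724 = 2196324; √2196324 = 1482.
q = (−160 + 1482)/2 = 661, and p = q + 160 = 821.
Check: 661 · 821 = 542681.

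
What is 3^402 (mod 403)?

287

3^1 ≡ 3 (mod 403)
3^2 ≡ 3^2 = 9 ≡ 9 (mod 403)
3^4 ≡ 9^2 = 81 ≡ 81 (mod 403)
3^8 ≡ 81^2 = 6561 ≡ 113 (mod 403)
3^16 ≡ 113^2 = 12769 ≡ 276 (mod 403)
3^32 ≡ 276^2 = 76176 ≡ 9 (mod 403)
3^64 ≡ 9^2 = 81 ≡ 81 (mod 403)
3^128 ≡ 81^2 = 6561 ≡ 113 (mod 403)
3^256 ≡ 113^2 = 12769 ≡ 276 (mod 403)
402 = 256 + 128 + 16 + 2 in binary powers of 2.
So 3^402 ≡ 276 · 113 · 276 · 9 ≡ 287 (mod 403).
Since 287 ≠ 1, base 3 is a Fermat witness: 403 is composite.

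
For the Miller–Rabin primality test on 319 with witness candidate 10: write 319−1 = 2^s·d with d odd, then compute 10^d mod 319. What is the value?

319 − 1 = 318 = 2^1 · 159, so d = 159.
10^1 ≡ 10 (mod 319)
10^2 ≡ 10^2 = 100 ≡ 100 (mod 319)
10^4 ≡ 100^2 = 10000 ≡ 111 (mod 319)
10^8 ≡ 111^2 = 12321 ≡ 199 (mod 319)
10^16 ≡ 199^2 = 39601 ≡ 45 (mod 319)
10^32 ≡ 45^2 = 2025 ≡ 111 (mod 319)
10^64 ≡ 111^2 = 12321 ≡ 199 (mod 319)
10^128 ≡ 199^2 = 39601 ≡ 45 (mod 319)
159 = 128 + 16 + 8 + 4 + 2 + 1 in binary powers of 2.
So 10^159 ≡ 45 · 45 · 199 · 111 · 100 · 10 ≡ 21 (mod 319).
Squaring chain: 21; never reaches −1, so base 10 is a Miller–Rabin witness that 319 is composite.

21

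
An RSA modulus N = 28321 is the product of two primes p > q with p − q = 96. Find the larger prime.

Since p = q + 96, we have 28321 = q(q + 96), so q² + 96q − 28321 = 0.
Discriminant: 96² + 4·28321 = 9216 + 113284 = 122500; √122500 = 350.
q = (−96 + 350)/2 = 127, and p = q + 96 = 223.
Check: 127 · 223 = 28321.

223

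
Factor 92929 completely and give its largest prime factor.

73

92929 = 19 · 4891
4891 = 67 · 73
73 is prime.
So 92929 = 19 · 67 · 73; the largest prime factor is 73.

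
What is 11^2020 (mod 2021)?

11^1 ≡ 11 (mod 2021)
11^2 ≡ 11^2 = 121 ≡ 121 (mod 2021)
11^4 ≡ 121^2 = 14641 ≡ 494 (mod 2021)
11^8 ≡ 494^2 = 244036 ≡ 1516 (mod 2021)
11^16 ≡ 1516^2 = 2298256 ≡ 379 (mod 2021)
11^32 ≡ 379^2 = 143641 ≡ 150 (mod 2021)
11^64 ≡ 150^2 = 22500 ≡ 269 (mod 2021)
11^128 ≡ 269^2 = 72361 ≡ 1626 (mod 2021)
11^256 ≡ 1626^2 = 2643876 ≡ 408 (mod 2021)
11^512 ≡ 408^2 = 166464 ≡ 742 (mod 2021)
11^1024 ≡ 742^2 = 550564 ≡ 852 (mod 2021)
2020 = 1024 + 512 + 256 + 128 + 64 + 32 + 4 in binary powers of 2.
So 11^2020 ≡ 852 · 742 · 408 · 1626 · 269 · 150 · 494 ≡ 1741 (mod 2021).
Since 1741 ≠ 1, base 11 is a Fermat witness: 2021 is composite.

1741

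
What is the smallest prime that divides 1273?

1273 is odd.
Digit sum 13, not divisible by 3.
Ends in 3: not divisible by 5.
7: 1273 = 7·181 + 6
11: 1273 = 11·115 + 8
13: 1273 = 13·97 + 12
17: 1273 = 17·74 + 15
19: 1273 = 19·67

19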